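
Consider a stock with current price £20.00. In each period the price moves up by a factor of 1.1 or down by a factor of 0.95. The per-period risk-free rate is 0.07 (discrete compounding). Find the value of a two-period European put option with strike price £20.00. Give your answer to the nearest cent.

£0.07

Risk-neutral probability p = (1 + 0.07 − 0.95)/(1.1 − 0.95) = 0.1200/0.1500 = 0.8000
Terminal stock prices: S_uu = 24.2, S_ud = 20.9, S_dd = 18.05
Terminal payoffs (K − S): max(-4.2, 0) = 0, max(-0.9, 0) = 0, max(1.95, 0) = 1.95
Node u (S = 22): V_u = 1/1.07·[0.8000·0.0000 + 0.2000·0.0000] = 0.0000
Node d (S = 19): V_d = 1/1.07·[0.8000·0.0000 + 0.2000·1.9500] = 0.3645
Node 0 (S = 20): V_0 = 1/1.07·[0.8000·0.0000 + 0.2000·0.3645] = 0.0681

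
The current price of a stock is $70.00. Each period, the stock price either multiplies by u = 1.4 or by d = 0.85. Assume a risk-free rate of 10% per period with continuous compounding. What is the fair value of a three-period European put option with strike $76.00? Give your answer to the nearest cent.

Risk-neutral probability p = (e^0.1 − 0.85)/(1.4 − 0.85) = 0.2552/0.5500 = 0.4639
Terminal stock prices: S_uuu = 192.1, S_uud = 116.6, S_udd = 70.8, S_ddd = 42.99
Terminal payoffs (K − S): max(-116.1, 0) = 0, max(-40.62, 0) = 0, max(5.195, 0) = 5.195, max(33.01, 0) = 33.01
Node uu (S = 137.2): V_uu = e^(−0.1)·[0.4639·0.0000 + 0.5361·0.0000] = 0.0000
Node ud (S = 83.3): V_ud = e^(−0.1)·[0.4639·0.0000 + 0.5361·5.1950] = 2.5198
Node dd (S = 50.57): V_dd = e^(−0.1)·[0.4639·5.1950 + 0.5361·33.0113] = 18.1926
Node u (S = 98): V_u = e^(−0.1)·[0.4639·0.0000 + 0.5361·2.5198] = 1.2222
Node d (S = 59.5): V_d = e^(−0.1)·[0.4639·2.5198 + 0.5361·18.1926] = 9.8820
Node 0 (S = 70): V_0 = e^(−0.1)·[0.4639·1.2222 + 0.5361·9.8820] = 5.3062

$5.31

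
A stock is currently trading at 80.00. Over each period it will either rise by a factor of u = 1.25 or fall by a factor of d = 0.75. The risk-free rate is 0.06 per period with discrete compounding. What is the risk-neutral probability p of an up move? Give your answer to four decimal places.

p = 0.6200

Risk-neutral probability p = (1 + 0.06 − 0.75)/(1.25 − 0.75) = 0.3100/0.5000 = 0.6200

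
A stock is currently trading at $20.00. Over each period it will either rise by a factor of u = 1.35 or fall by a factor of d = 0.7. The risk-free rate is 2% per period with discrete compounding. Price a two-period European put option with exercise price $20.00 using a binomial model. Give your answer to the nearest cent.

Risk-neutral probability p = (1 + 0.02 − 0.7)/(1.35 − 0.7) = 0.3200/0.6500 = 0.4923
Terminal stock prices: S_uu = 36.45, S_ud = 18.9, S_dd = 9.8
Terminal payoffs (K − S): max(-16.45, 0) = 0, max(1.1, 0) = 1.1, max(10.2, 0) = 10.2
Node u (S = 27): V_u = 1/1.02·[0.4923·0.0000 + 0.5077·1.1000] = 0.5475
Node d (S = 14): V_d = 1/1.02·[0.4923·1.1000 + 0.5077·10.2000] = 5.6078
Node 0 (S = 20): V_0 = 1/1.02·[0.4923·0.5475 + 0.5077·5.6078] = 3.0555

$3.06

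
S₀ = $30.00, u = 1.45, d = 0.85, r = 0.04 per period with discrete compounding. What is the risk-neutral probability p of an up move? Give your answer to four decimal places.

Risk-neutral probability p = (1 + 0.04 − 0.85)/(1.45 − 0.85) = 0.1900/0.6000 = 0.3167

p = 0.3167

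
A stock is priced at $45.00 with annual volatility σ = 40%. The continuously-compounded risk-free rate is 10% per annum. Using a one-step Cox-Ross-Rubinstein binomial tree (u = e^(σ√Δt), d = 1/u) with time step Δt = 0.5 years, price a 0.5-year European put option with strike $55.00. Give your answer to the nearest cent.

CRR parameters: u = e^(σ√Δt) = e^(0.4·√0.5) = 1.3269, d = 1/u = 0.7536
Per-period rate: rΔt = 0.1·0.5 = 0.05, so R = e^0.05 = 1.0513
Risk-neutral probability p = (e^0.05 − 0.7536)/(1.3269 − 0.7536) = 0.2976/0.5733 = 0.5192
Terminal stock prices: S_u = 59.71, S_d = 33.91
Terminal payoffs (K − S): max(-4.71, 0) = 0, max(21.09, 0) = 21.09
Node 0 (S = 45): V_0 = e^(−0.05)·[0.5192·0.0000 + 0.4808·21.0863] = 9.6439

$9.64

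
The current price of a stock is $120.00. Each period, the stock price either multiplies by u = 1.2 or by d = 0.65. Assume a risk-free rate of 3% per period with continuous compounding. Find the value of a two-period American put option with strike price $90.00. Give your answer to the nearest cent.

$3.59

Risk-neutral probability p = (e^0.03 − 0.65)/(1.2 − 0.65) = 0.3805/0.5500 = 0.6917
Terminal stock prices: S_uu = 172.8, S_ud = 93.6, S_dd = 50.7
Terminal payoffs (K − S): max(-82.8, 0) = 0, max(-3.6, 0) = 0, max(39.3, 0) = 39.3
Node u (S = 144): continuation = e^(−0.03)·[0.6917·0.0000 + 0.3083·0.0000] = 0.0000; exercise value = 0.0000 ≤ continuation, so V_u = 0.0000
Node d (S = 78): continuation = e^(−0.03)·[0.6917·0.0000 + 0.3083·39.3000] = 11.7567; exercise value = 12.0000 > continuation, so V_d = 12.0000 (exercise)
Node 0 (S = 120): continuation = e^(−0.03)·[0.6917·0.0000 + 0.3083·12.0000] = 3.5898; exercise value = 0.0000 ≤ continuation, so V_0 = 3.5898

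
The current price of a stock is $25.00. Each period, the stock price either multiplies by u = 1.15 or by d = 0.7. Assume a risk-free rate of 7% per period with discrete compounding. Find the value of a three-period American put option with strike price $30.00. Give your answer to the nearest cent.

$5.00

Risk-neutral probability p = (1 + 0.07 − 0.7)/(1.15 − 0.7) = 0.3700/0.4500 = 0.8222
Terminal stock prices: S_uuu = 38.02, S_uud = 23.14, S_udd = 14.09, S_ddd = 8.575
Terminal payoffs (K − S): max(-8.022, 0) = 0, max(6.856, 0) = 6.856, max(15.91, 0) = 15.91, max(21.43, 0) = 21.43
Node uu (S = 33.06): continuation = 1/1.07·[0.8222·0.0000 + 0.1778·6.8563] = 1.1391; exercise value = 0.0000 ≤ continuation, so V_uu = 1.1391
Node ud (S = 20.12): continuation = 1/1.07·[0.8222·6.8563 + 0.1778·15.9125] = 7.9124; exercise value = 9.8750 > continuation, so V_ud = 9.8750 (exercise)
Node dd (S = 12.25): continuation = 1/1.07·[0.8222·15.9125 + 0.1778·21.4250] = 15.7874; exercise value = 17.7500 > continuation, so V_dd = 17.7500 (exercise)
Node u (S = 28.75): continuation = 1/1.07·[0.8222·1.1391 + 0.1778·9.8750] = 2.5161; exercise value = 1.2500 ≤ continuation, so V_u = 2.5161
Node d (S = 17.5): continuation = 1/1.07·[0.8222·9.8750 + 0.1778·17.7500] = 10.5374; exercise value = 12.5000 > continuation, so V_d = 12.5000 (exercise)
Node 0 (S = 25): continuation = 1/1.07·[0.8222·2.5161 + 0.1778·12.5000] = 4.0103; exercise value = 5.0000 > continuation, so V_0 = 5.0000 (exercise)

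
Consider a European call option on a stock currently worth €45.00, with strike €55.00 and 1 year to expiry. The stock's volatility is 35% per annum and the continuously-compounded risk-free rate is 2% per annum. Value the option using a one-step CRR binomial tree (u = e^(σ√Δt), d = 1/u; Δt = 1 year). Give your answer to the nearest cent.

CRR parameters: u = e^(σ√Δt) = e^(0.35·√1) = 1.4191, d = 1/u = 0.7047
Per-period rate: rΔt = 0.02·1 = 0.02, so R = e^0.02 = 1.0202
Risk-neutral probability p = (e^0.02 − 0.7047)/(1.4191 − 0.7047) = 0.3155/0.7144 = 0.4417
Terminal stock prices: S_u = 63.86, S_d = 31.71
Terminal payoffs (S − K): max(8.858, 0) = 8.858, max(-23.29, 0) = 0
Node 0 (S = 45): V_0 = e^(−0.02)·[0.4417·8.8580 + 0.5583·0.0000] = 3.8348

€3.83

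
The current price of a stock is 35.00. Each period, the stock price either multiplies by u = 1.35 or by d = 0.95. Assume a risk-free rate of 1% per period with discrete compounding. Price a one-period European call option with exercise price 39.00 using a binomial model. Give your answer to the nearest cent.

1.23

Risk-neutral probability p = (1 + 0.01 − 0.95)/(1.35 − 0.95) = 0.0600/0.4000 = 0.1500
Terminal stock prices: S_u = 47.25, S_d = 33.25
Terminal payoffs (S − K): max(8.25, 0) = 8.25, max(-5.75, 0) = 0
Node 0 (S = 35): V_0 = 1/1.01·[0.1500·8.2500 + 0.8500·0.0000] = 1.2252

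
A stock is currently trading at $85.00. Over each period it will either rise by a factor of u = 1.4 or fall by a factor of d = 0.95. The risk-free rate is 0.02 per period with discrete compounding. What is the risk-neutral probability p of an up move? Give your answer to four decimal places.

p = 0.1556

Risk-neutral probability p = (1 + 0.02 − 0.95)/(1.4 − 0.95) = 0.0700/0.4500 = 0.1556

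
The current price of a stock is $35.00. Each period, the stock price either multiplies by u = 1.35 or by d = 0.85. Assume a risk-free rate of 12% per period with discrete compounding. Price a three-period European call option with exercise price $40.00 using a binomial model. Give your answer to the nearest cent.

Risk-neutral probability p = (1 + 0.12 − 0.85)/(1.35 − 0.85) = 0.2700/0.5000 = 0.5400
Terminal stock prices: S_uuu = 86.11, S_uud = 54.22, S_udd = 34.14, S_ddd = 21.49
Terminal payoffs (S − K): max(46.11, 0) = 46.11, max(14.22, 0) = 14.22, max(-5.862, 0) = 0, max(-18.51, 0) = 0
Node uu (S = 63.79): V_uu = 1/1.12·[0.5400·46.1131 + 0.4600·14.2194] = 28.0732
Node ud (S = 40.16): V_ud = 1/1.12·[0.5400·14.2194 + 0.4600·0.0000] = 6.8558
Node dd (S = 25.29): V_dd = 1/1.12·[0.5400·0.0000 + 0.4600·0.0000] = 0.0000
Node u (S = 47.25): V_u = 1/1.12·[0.5400·28.0732 + 0.4600·6.8558] = 16.3511
Node d (S = 29.75): V_d = 1/1.12·[0.5400·6.8558 + 0.4600·0.0000] = 3.3055
Node 0 (S = 35): V_0 = 1/1.12·[0.5400·16.3511 + 0.4600·3.3055] = 9.2411

$9.24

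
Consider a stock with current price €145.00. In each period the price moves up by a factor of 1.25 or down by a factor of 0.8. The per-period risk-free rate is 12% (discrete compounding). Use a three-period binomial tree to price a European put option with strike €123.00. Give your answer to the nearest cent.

€1.72

Risk-neutral probability p = (1 + 0.12 − 0.8)/(1.25 − 0.8) = 0.3200/0.4500 = 0.7111
Terminal stock prices: S_uuu = 283.2, S_uud = 181.2, S_udd = 116, S_ddd = 74.24
Terminal payoffs (K − S): max(-160.2, 0) = 0, max(-58.25, 0) = 0, max(7, 0) = 7, max(48.76, 0) = 48.76
Node uu (S = 226.6): V_uu = 1/1.12·[0.7111·0.0000 + 0.2889·0.0000] = 0.0000
Node ud (S = 145): V_ud = 1/1.12·[0.7111·0.0000 + 0.2889·7.0000] = 1.8056
Node dd (S = 92.8): V_dd = 1/1.12·[0.7111·7.0000 + 0.2889·48.7600] = 17.0214
Node u (S = 181.2): V_u = 1/1.12·[0.7111·0.0000 + 0.2889·1.8056] = 0.4657
Node d (S = 116): V_d = 1/1.12·[0.7111·1.8056 + 0.2889·17.0214] = 5.5368
Node 0 (S = 145): V_0 = 1/1.12·[0.7111·0.4657 + 0.2889·5.5368] = 1.7238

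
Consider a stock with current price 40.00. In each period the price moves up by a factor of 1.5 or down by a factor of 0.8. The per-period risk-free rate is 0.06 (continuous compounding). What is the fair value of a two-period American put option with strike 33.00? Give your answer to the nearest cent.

2.57

Risk-neutral probability p = (e^0.06 − 0.8)/(1.5 − 0.8) = 0.2618/0.7000 = 0.3741
Terminal stock prices: S_uu = 90, S_ud = 48, S_dd = 25.6
Terminal payoffs (K − S): max(-57, 0) = 0, max(-15, 0) = 0, max(7.4, 0) = 7.4
Node u (S = 60): continuation = e^(−0.06)·[0.3741·0.0000 + 0.6259·0.0000] = 0.0000; exercise value = 0.0000 ≤ continuation, so V_u = 0.0000
Node d (S = 32): continuation = e^(−0.06)·[0.3741·0.0000 + 0.6259·7.4000] = 4.3623; exercise value = 1.0000 ≤ continuation, so V_d = 4.3623
Node 0 (S = 40): continuation = e^(−0.06)·[0.3741·0.0000 + 0.6259·4.3623] = 2.5715; exercise value = 0.0000 ≤ continuation, so V_0 = 2.5715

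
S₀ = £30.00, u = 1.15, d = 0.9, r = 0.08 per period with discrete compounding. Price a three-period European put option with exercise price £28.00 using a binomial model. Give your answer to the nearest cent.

Risk-neutral probability p = (1 + 0.08 − 0.9)/(1.15 − 0.9) = 0.1800/0.2500 = 0.7200
Terminal stock prices: S_uuu = 45.63, S_uud = 35.71, S_udd = 27.95, S_ddd = 21.87
Terminal payoffs (K − S): max(-17.63, 0) = 0, max(-7.707, 0) = 0, max(0.055, 0) = 0.055, max(6.13, 0) = 6.13
Node uu (S = 39.67): V_uu = 1/1.08·[0.7200·0.0000 + 0.2800·0.0000] = 0.0000
Node ud (S = 31.05): V_ud = 1/1.08·[0.7200·0.0000 + 0.2800·0.0550] = 0.0143
Node dd (S = 24.3): V_dd = 1/1.08·[0.7200·0.0550 + 0.2800·6.1300] = 1.6259
Node u (S = 34.5): V_u = 1/1.08·[0.7200·0.0000 + 0.2800·0.0143] = 0.0037
Node d (S = 27): V_d = 1/1.08·[0.7200·0.0143 + 0.2800·1.6259] = 0.4310
Node 0 (S = 30): V_0 = 1/1.08·[0.7200·0.0037 + 0.2800·0.4310] = 0.1142

£0.11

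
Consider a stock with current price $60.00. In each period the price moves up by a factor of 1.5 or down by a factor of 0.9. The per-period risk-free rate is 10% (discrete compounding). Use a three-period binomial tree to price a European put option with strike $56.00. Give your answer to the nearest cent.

$2.73

Risk-neutral probability p = (1 + 0.1 − 0.9)/(1.5 − 0.9) = 0.2000/0.6000 = 0.3333
Terminal stock prices: S_uuu = 202.5, S_uud = 121.5, S_udd = 72.9, S_ddd = 43.74
Terminal payoffs (K − S): max(-146.5, 0) = 0, max(-65.5, 0) = 0, max(-16.9, 0) = 0, max(12.26, 0) = 12.26
Node uu (S = 135): V_uu = 1/1.1·[0.3333·0.0000 + 0.6667·0.0000] = 0.0000
Node ud (S = 81): V_ud = 1/1.1·[0.3333·0.0000 + 0.6667·0.0000] = 0.0000
Node dd (S = 48.6): V_dd = 1/1.1·[0.3333·0.0000 + 0.6667·12.2600] = 7.4303
Node u (S = 90): V_u = 1/1.1·[0.3333·0.0000 + 0.6667·0.0000] = 0.0000
Node d (S = 54): V_d = 1/1.1·[0.3333·0.0000 + 0.6667·7.4303] = 4.5032
Node 0 (S = 60): V_0 = 1/1.1·[0.3333·0.0000 + 0.6667·4.5032] = 2.7292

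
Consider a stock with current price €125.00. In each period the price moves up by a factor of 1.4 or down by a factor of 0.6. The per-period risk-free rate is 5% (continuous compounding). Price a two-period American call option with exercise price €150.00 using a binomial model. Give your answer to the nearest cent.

Risk-neutral probability p = (e^0.05 − 0.6)/(1.4 − 0.6) = 0.4513/0.8000 = 0.5641
Terminal stock prices: S_uu = 245, S_ud = 105, S_dd = 45
Terminal payoffs (S − K): max(95, 0) = 95, max(-45, 0) = 0, max(-105, 0) = 0
Node u (S = 175): continuation = e^(−0.05)·[0.5641·95.0000 + 0.4359·0.0000] = 50.9749; exercise value = 25.0000 ≤ continuation, so V_u = 50.9749
Node d (S = 75): continuation = e^(−0.05)·[0.5641·0.0000 + 0.4359·0.0000] = 0.0000; exercise value = 0.0000 ≤ continuation, so V_d = 0.0000
Node 0 (S = 125): continuation = e^(−0.05)·[0.5641·50.9749 + 0.4359·0.0000] = 27.3520; exercise value = 0.0000 ≤ continuation, so V_0 = 27.3520

€27.35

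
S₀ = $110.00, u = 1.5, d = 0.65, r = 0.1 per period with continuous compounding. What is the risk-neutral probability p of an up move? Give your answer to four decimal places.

p = 0.5355

Risk-neutral probability p = (e^0.1 − 0.65)/(1.5 − 0.65) = 0.4552/0.8500 = 0.5355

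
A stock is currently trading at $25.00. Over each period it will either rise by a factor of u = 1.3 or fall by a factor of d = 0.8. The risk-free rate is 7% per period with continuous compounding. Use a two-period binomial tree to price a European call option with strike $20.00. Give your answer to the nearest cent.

$8.33

Risk-neutral probability p = (e^0.07 − 0.8)/(1.3 − 0.8) = 0.2725/0.5000 = 0.5450
Terminal stock prices: S_uu = 42.25, S_ud = 26, S_dd = 16
Terminal payoffs (S − K): max(22.25, 0) = 22.25, max(6, 0) = 6, max(-4, 0) = 0
Node u (S = 32.5): V_u = e^(−0.07)·[0.5450·22.2500 + 0.4550·6.0000] = 13.8521
Node d (S = 20): V_d = e^(−0.07)·[0.5450·6.0000 + 0.4550·0.0000] = 3.0490
Node 0 (S = 25): V_0 = e^(−0.07)·[0.5450·13.8521 + 0.4550·3.0490] = 8.3327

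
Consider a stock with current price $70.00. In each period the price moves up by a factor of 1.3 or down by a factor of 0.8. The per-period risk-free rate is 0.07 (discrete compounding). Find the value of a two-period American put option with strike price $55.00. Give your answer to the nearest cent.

$1.89

Risk-neutral probability p = (1 + 0.07 − 0.8)/(1.3 − 0.8) = 0.2700/0.5000 = 0.5400
Terminal stock prices: S_uu = 118.3, S_ud = 72.8, S_dd = 44.8
Terminal payoffs (K − S): max(-63.3, 0) = 0, max(-17.8, 0) = 0, max(10.2, 0) = 10.2
Node u (S = 91): continuation = 1/1.07·[0.5400·0.0000 + 0.4600·0.0000] = 0.0000; exercise value = 0.0000 ≤ continuation, so V_u = 0.0000
Node d (S = 56): continuation = 1/1.07·[0.5400·0.0000 + 0.4600·10.2000] = 4.3850; exercise value = 0.0000 ≤ continuation, so V_d = 4.3850
Node 0 (S = 70): continuation = 1/1.07·[0.5400·0.0000 + 0.4600·4.3850] = 1.8852; exercise value = 0.0000 ≤ continuation, so V_0 = 1.8852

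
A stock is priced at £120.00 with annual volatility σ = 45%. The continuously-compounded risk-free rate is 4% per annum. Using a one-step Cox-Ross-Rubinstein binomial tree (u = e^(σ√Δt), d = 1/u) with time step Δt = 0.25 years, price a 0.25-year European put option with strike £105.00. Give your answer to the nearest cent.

£4.85

CRR parameters: u = e^(σ√Δt) = e^(0.45·√0.25) = 1.2523, d = 1/u = 0.7985
Per-period rate: rΔt = 0.04·0.25 = 0.01, so R = e^0.01 = 1.0101
Risk-neutral probability p = (e^0.01 − 0.7985)/(1.2523 − 0.7985) = 0.2115/0.4538 = 0.4661
Terminal stock prices: S_u = 150.3, S_d = 95.82
Terminal payoffs (K − S): max(-45.28, 0) = 0, max(9.178, 0) = 9.178
Node 0 (S = 120): V_0 = e^(−0.01)·[0.4661·0.0000 + 0.5339·9.1781] = 4.8511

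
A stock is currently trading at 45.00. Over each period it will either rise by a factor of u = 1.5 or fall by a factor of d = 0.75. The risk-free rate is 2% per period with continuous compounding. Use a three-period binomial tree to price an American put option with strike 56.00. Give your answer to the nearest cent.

17.07

Risk-neutral probability p = (e^0.02 − 0.75)/(1.5 − 0.75) = 0.2702/0.7500 = 0.3603
Terminal stock prices: S_uuu = 151.9, S_uud = 75.94, S_udd = 37.97, S_ddd = 18.98
Terminal payoffs (K − S): max(-95.88, 0) = 0, max(-19.94, 0) = 0, max(18.03, 0) = 18.03, max(37.02, 0) = 37.02
Node uu (S = 101.2): continuation = e^(−0.02)·[0.3603·0.0000 + 0.6397·0.0000] = 0.0000; exercise value = 0.0000 ≤ continuation, so V_uu = 0.0000
Node ud (S = 50.62): continuation = e^(−0.02)·[0.3603·0.0000 + 0.6397·18.0312] = 11.3067; exercise value = 5.3750 ≤ continuation, so V_ud = 11.3067
Node dd (S = 25.31): continuation = e^(−0.02)·[0.3603·18.0312 + 0.6397·37.0156] = 29.5786; exercise value = 30.6875 > continuation, so V_dd = 30.6875 (exercise)
Node u (S = 67.5): continuation = e^(−0.02)·[0.3603·0.0000 + 0.6397·11.3067] = 7.0901; exercise value = 0.0000 ≤ continuation, so V_u = 7.0901
Node d (S = 33.75): continuation = e^(−0.02)·[0.3603·11.3067 + 0.6397·30.6875] = 23.2358; exercise value = 22.2500 ≤ continuation, so V_d = 23.2358
Node 0 (S = 45): continuation = e^(−0.02)·[0.3603·7.0901 + 0.6397·23.2358] = 17.0741; exercise value = 11.0000 ≤ continuation, so V_0 = 17.0741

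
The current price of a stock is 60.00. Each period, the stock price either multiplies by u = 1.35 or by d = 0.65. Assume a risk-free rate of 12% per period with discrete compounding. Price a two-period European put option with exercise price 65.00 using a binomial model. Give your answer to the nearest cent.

7.76

Risk-neutral probability p = (1 + 0.12 − 0.65)/(1.35 − 0.65) = 0.4700/0.7000 = 0.6714
Terminal stock prices: S_uu = 109.4, S_ud = 52.65, S_dd = 25.35
Terminal payoffs (K − S): max(-44.35, 0) = 0, max(12.35, 0) = 12.35, max(39.65, 0) = 39.65
Node u (S = 81): V_u = 1/1.12·[0.6714·0.0000 + 0.3286·12.3500] = 3.6231
Node d (S = 39): V_d = 1/1.12·[0.6714·12.3500 + 0.3286·39.6500] = 19.0357
Node 0 (S = 60): V_0 = 1/1.12·[0.6714·3.6231 + 0.3286·19.0357] = 7.7565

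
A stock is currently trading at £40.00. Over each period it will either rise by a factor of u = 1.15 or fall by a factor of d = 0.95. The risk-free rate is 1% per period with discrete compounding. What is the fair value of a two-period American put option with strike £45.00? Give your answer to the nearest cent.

£5.12

Risk-neutral probability p = (1 + 0.01 − 0.95)/(1.15 − 0.95) = 0.0600/0.2000 = 0.3000
Terminal stock prices: S_uu = 52.9, S_ud = 43.7, S_dd = 36.1
Terminal payoffs (K − S): max(-7.9, 0) = 0, max(1.3, 0) = 1.3, max(8.9, 0) = 8.9
Node u (S = 46): continuation = 1/1.01·[0.3000·0.0000 + 0.7000·1.3000] = 0.9010; exercise value = 0.0000 ≤ continuation, so V_u = 0.9010
Node d (S = 38): continuation = 1/1.01·[0.3000·1.3000 + 0.7000·8.9000] = 6.5545; exercise value = 7.0000 > continuation, so V_d = 7.0000 (exercise)
Node 0 (S = 40): continuation = 1/1.01·[0.3000·0.9010 + 0.7000·7.0000] = 5.1191; exercise value = 5.0000 ≤ continuation, so V_0 = 5.1191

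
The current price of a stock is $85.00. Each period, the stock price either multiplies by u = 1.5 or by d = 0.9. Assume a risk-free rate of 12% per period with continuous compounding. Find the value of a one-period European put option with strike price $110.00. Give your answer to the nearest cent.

$18.45

Risk-neutral probability p = (e^0.12 − 0.9)/(1.5 − 0.9) = 0.2275/0.6000 = 0.3792
Terminal stock prices: S_u = 127.5, S_d = 76.5
Terminal payoffs (K − S): max(-17.5, 0) = 0, max(33.5, 0) = 33.5
Node 0 (S = 85): V_0 = e^(−0.12)·[0.3792·0.0000 + 0.6208·33.5000] = 18.4463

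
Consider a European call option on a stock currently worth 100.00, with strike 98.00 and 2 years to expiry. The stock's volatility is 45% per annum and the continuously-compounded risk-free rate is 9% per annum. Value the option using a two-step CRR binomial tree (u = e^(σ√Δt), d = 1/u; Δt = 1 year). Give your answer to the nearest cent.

CRR parameters: u = e^(σ√Δt) = e^(0.45·√1) = 1.5683, d = 1/u = 0.6376
Per-period rate: rΔt = 0.09·1 = 0.09, so R = e^0.09 = 1.0942
Risk-neutral probability p = (e^0.09 − 0.6376)/(1.5683 − 0.6376) = 0.4565/0.9307 = 0.4905
Terminal stock prices: S_uu = 246, S_ud = 100, S_dd = 40.66
Terminal payoffs (S − K): max(148, 0) = 148, max(2, 0) = 2, max(-57.34, 0) = 0
Node u (S = 156.8): V_u = e^(−0.09)·[0.4905·147.9603 + 0.5095·2.0000] = 67.2660
Node d (S = 63.76): V_d = e^(−0.09)·[0.4905·2.0000 + 0.5095·0.0000] = 0.8967
Node 0 (S = 100): V_0 = e^(−0.09)·[0.4905·67.2660 + 0.5095·0.8967] = 30.5747

30.57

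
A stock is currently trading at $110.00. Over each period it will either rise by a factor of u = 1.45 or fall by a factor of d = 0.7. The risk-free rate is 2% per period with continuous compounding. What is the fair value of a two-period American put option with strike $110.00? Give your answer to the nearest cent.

Risk-neutral probability p = (e^0.02 − 0.7)/(1.45 − 0.7) = 0.3202/0.7500 = 0.4269
Terminal stock prices: S_uu = 231.3, S_ud = 111.6, S_dd = 53.9
Terminal payoffs (K − S): max(-121.3, 0) = 0, max(-1.65, 0) = 0, max(56.1, 0) = 56.1
Node u (S = 159.5): continuation = e^(−0.02)·[0.4269·0.0000 + 0.5731·0.0000] = 0.0000; exercise value = 0.0000 ≤ continuation, so V_u = 0.0000
Node d (S = 77): continuation = e^(−0.02)·[0.4269·0.0000 + 0.5731·56.1000] = 31.5123; exercise value = 33.0000 > continuation, so V_d = 33.0000 (exercise)
Node 0 (S = 110): continuation = e^(−0.02)·[0.4269·0.0000 + 0.5731·33.0000] = 18.5367; exercise value = 0.0000 ≤ continuation, so V_0 = 18.5367

$18.54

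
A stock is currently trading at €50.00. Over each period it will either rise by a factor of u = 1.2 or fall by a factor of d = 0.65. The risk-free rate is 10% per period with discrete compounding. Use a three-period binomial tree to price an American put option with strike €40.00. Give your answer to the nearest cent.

€1.54

Risk-neutral probability p = (1 + 0.1 − 0.65)/(1.2 − 0.65) = 0.4500/0.5500 = 0.8182
Terminal stock prices: S_uuu = 86.4, S_uud = 46.8, S_udd = 25.35, S_ddd = 13.73
Terminal payoffs (K − S): max(-46.4, 0) = 0, max(-6.8, 0) = 0, max(14.65, 0) = 14.65, max(26.27, 0) = 26.27
Node uu (S = 72): continuation = 1/1.1·[0.8182·0.0000 + 0.1818·0.0000] = 0.0000; exercise value = 0.0000 ≤ continuation, so V_uu = 0.0000
Node ud (S = 39): continuation = 1/1.1·[0.8182·0.0000 + 0.1818·14.6500] = 2.4215; exercise value = 1.0000 ≤ continuation, so V_ud = 2.4215
Node dd (S = 21.13): continuation = 1/1.1·[0.8182·14.6500 + 0.1818·26.2687] = 15.2386; exercise value = 18.8750 > continuation, so V_dd = 18.8750 (exercise)
Node u (S = 60): continuation = 1/1.1·[0.8182·0.0000 + 0.1818·2.4215] = 0.4002; exercise value = 0.0000 ≤ continuation, so V_u = 0.4002
Node d (S = 32.5): continuation = 1/1.1·[0.8182·2.4215 + 0.1818·18.8750] = 4.9209; exercise value = 7.5000 > continuation, so V_d = 7.5000 (exercise)
Node 0 (S = 50): continuation = 1/1.1·[0.8182·0.4002 + 0.1818·7.5000] = 1.5374; exercise value = 0.0000 ≤ continuation, so V_0 = 1.5374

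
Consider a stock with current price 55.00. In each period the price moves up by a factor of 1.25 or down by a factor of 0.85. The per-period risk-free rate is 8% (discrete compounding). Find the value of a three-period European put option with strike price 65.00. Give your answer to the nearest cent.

Risk-neutral probability p = (1 + 0.08 − 0.85)/(1.25 − 0.85) = 0.2300/0.4000 = 0.5750
Terminal stock prices: S_uuu = 107.4, S_uud = 73.05, S_udd = 49.67, S_ddd = 33.78
Terminal payoffs (K − S): max(-42.42, 0) = 0, max(-8.047, 0) = 0, max(15.33, 0) = 15.33, max(31.22, 0) = 31.22
Node uu (S = 85.94): V_uu = 1/1.08·[0.5750·0.0000 + 0.4250·0.0000] = 0.0000
Node ud (S = 58.44): V_ud = 1/1.08·[0.5750·0.0000 + 0.4250·15.3281] = 6.0319
Node dd (S = 39.74): V_dd = 1/1.08·[0.5750·15.3281 + 0.4250·31.2231] = 20.4477
Node u (S = 68.75): V_u = 1/1.08·[0.5750·0.0000 + 0.4250·6.0319] = 2.3737
Node d (S = 46.75): V_d = 1/1.08·[0.5750·6.0319 + 0.4250·20.4477] = 11.2580
Node 0 (S = 55): V_0 = 1/1.08·[0.5750·2.3737 + 0.4250·11.2580] = 5.6940

5.69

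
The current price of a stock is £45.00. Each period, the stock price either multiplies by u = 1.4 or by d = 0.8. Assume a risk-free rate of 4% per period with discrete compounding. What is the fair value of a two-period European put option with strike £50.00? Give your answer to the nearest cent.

Risk-neutral probability p = (1 + 0.04 − 0.8)/(1.4 − 0.8) = 0.2400/0.6000 = 0.4000
Terminal stock prices: S_uu = 88.2, S_ud = 50.4, S_dd = 28.8
Terminal payoffs (K − S): max(-38.2, 0) = 0, max(-0.4, 0) = 0, max(21.2, 0) = 21.2
Node u (S = 63): V_u = 1/1.04·[0.4000·0.0000 + 0.6000·0.0000] = 0.0000
Node d (S = 36): V_d = 1/1.04·[0.4000·0.0000 + 0.6000·21.2000] = 12.2308
Node 0 (S = 45): V_0 = 1/1.04·[0.4000·0.0000 + 0.6000·12.2308] = 7.0562

£7.06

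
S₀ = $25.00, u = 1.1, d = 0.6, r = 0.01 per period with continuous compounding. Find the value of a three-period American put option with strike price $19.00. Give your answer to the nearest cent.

Risk-neutral probability p = (e^0.01 − 0.6)/(1.1 − 0.6) = 0.4101/0.5000 = 0.8201
Terminal stock prices: S_uuu = 33.28, S_uud = 18.15, S_udd = 9.9, S_ddd = 5.4
Terminal payoffs (K − S): max(-14.28, 0) = 0, max(0.85, 0) = 0.85, max(9.1, 0) = 9.1, max(13.6, 0) = 13.6
Node uu (S = 30.25): continuation = e^(−0.01)·[0.8201·0.0000 + 0.1799·0.8500] = 0.1514; exercise value = 0.0000 ≤ continuation, so V_uu = 0.1514
Node ud (S = 16.5): continuation = e^(−0.01)·[0.8201·0.8500 + 0.1799·9.1000] = 2.3109; exercise value = 2.5000 > continuation, so V_ud = 2.5000 (exercise)
Node dd (S = 9): continuation = e^(−0.01)·[0.8201·9.1000 + 0.1799·13.6000] = 9.8109; exercise value = 10.0000 > continuation, so V_dd = 10.0000 (exercise)
Node u (S = 27.5): continuation = e^(−0.01)·[0.8201·0.1514 + 0.1799·2.5000] = 0.5682; exercise value = 0.0000 ≤ continuation, so V_u = 0.5682
Node d (S = 15): continuation = e^(−0.01)·[0.8201·2.5000 + 0.1799·10.0000] = 3.8109; exercise value = 4.0000 > continuation, so V_d = 4.0000 (exercise)
Node 0 (S = 25): continuation = e^(−0.01)·[0.8201·0.5682 + 0.1799·4.0000] = 1.1738; exercise value = 0.0000 ≤ continuation, so V_0 = 1.1738

$1.17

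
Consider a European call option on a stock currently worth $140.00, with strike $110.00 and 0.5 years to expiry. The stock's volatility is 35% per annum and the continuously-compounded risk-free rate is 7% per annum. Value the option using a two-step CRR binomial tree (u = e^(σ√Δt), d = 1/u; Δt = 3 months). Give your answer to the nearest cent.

$36.45

CRR parameters: u = e^(σ√Δt) = e^(0.35·√0.25) = 1.1912, d = 1/u = 0.8395
Per-period rate: rΔt = 0.07·0.25 = 0.0175, so R = e^0.0175 = 1.0177
Risk-neutral probability p = (e^0.0175 − 0.8395)/(1.1912 − 0.8395) = 0.1782/0.3518 = 0.5065
Terminal stock prices: S_uu = 198.7, S_ud = 140, S_dd = 98.66
Terminal payoffs (S − K): max(88.67, 0) = 88.67, max(30, 0) = 30, max(-11.34, 0) = 0
Node u (S = 166.8): V_u = e^(−0.0175)·[0.5065·88.6695 + 0.4935·30.0000] = 58.6827
Node d (S = 117.5): V_d = e^(−0.0175)·[0.5065·30.0000 + 0.4935·0.0000] = 14.9327
Node 0 (S = 140): V_0 = e^(−0.0175)·[0.5065·58.6827 + 0.4935·14.9327] = 36.4506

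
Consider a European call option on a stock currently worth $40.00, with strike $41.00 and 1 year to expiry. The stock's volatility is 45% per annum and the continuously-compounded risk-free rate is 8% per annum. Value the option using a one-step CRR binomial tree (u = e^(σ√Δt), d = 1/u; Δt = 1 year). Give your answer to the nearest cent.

$9.61

CRR parameters: u = e^(σ√Δt) = e^(0.45·√1) = 1.5683, d = 1/u = 0.6376
Per-period rate: rΔt = 0.08·1 = 0.08, so R = e^0.08 = 1.0833
Risk-neutral probability p = (e^0.08 − 0.6376)/(1.5683 − 0.6376) = 0.4457/0.9307 = 0.4789
Terminal stock prices: S_u = 62.73, S_d = 25.51
Terminal payoffs (S − K): max(21.73, 0) = 21.73, max(-15.49, 0) = 0
Node 0 (S = 40): V_0 = e^(−0.08)·[0.4789·21.7325 + 0.5211·0.0000] = 9.6065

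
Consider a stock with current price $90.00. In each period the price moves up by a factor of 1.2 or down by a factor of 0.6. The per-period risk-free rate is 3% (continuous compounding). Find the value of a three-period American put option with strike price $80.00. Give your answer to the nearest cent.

$10.33

Risk-neutral probability p = (e^0.03 − 0.6)/(1.2 − 0.6) = 0.4305/0.6000 = 0.7174
Terminal stock prices: S_uuu = 155.5, S_uud = 77.76, S_udd = 38.88, S_ddd = 19.44
Terminal payoffs (K − S): max(-75.52, 0) = 0, max(2.24, 0) = 2.24, max(41.12, 0) = 41.12, max(60.56, 0) = 60.56
Node uu (S = 129.6): continuation = e^(−0.03)·[0.7174·0.0000 + 0.2826·2.2400] = 0.6143; exercise value = 0.0000 ≤ continuation, so V_uu = 0.6143
Node ud (S = 64.8): continuation = e^(−0.03)·[0.7174·2.2400 + 0.2826·41.1200] = 12.8356; exercise value = 15.2000 > continuation, so V_ud = 15.2000 (exercise)
Node dd (S = 32.4): continuation = e^(−0.03)·[0.7174·41.1200 + 0.2826·60.5600] = 45.2356; exercise value = 47.6000 > continuation, so V_dd = 47.6000 (exercise)
Node u (S = 108): continuation = e^(−0.03)·[0.7174·0.6143 + 0.2826·15.2000] = 4.5959; exercise value = 0.0000 ≤ continuation, so V_u = 4.5959
Node d (S = 54): continuation = e^(−0.03)·[0.7174·15.2000 + 0.2826·47.6000] = 23.6356; exercise value = 26.0000 > continuation, so V_d = 26.0000 (exercise)
Node 0 (S = 90): continuation = e^(−0.03)·[0.7174·4.5959 + 0.2826·26.0000] = 10.3296; exercise value = 0.0000 ≤ continuation, so V_0 = 10.3296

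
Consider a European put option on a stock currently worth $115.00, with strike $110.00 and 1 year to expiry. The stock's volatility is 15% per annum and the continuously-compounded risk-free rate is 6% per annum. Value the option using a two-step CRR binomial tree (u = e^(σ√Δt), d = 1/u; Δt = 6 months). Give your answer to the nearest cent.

$2.35

CRR parameters: u = e^(σ√Δt) = e^(0.15·√0.5) = 1.1119, d = 1/u = 0.8994
Per-period rate: rΔt = 0.06·0.5 = 0.03, so R = e^0.03 = 1.0305
Risk-neutral probability p = (e^0.03 − 0.8994)/(1.1119 − 0.8994) = 0.1311/0.2125 = 0.6168
Terminal stock prices: S_uu = 142.2, S_ud = 115, S_dd = 93.02
Terminal payoffs (K − S): max(-32.18, 0) = 0, max(-5, 0) = 0, max(16.98, 0) = 16.98
Node u (S = 127.9): V_u = e^(−0.03)·[0.6168·0.0000 + 0.3832·0.0000] = 0.0000
Node d (S = 103.4): V_d = e^(−0.03)·[0.6168·0.0000 + 0.3832·16.9813] = 6.3149
Node 0 (S = 115): V_0 = e^(−0.03)·[0.6168·0.0000 + 0.3832·6.3149] = 2.3483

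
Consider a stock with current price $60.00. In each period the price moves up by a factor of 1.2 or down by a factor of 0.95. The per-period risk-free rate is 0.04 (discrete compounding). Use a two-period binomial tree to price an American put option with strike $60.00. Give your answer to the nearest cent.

Risk-neutral probability p = (1 + 0.04 − 0.95)/(1.2 − 0.95) = 0.0900/0.2500 = 0.3600
Terminal stock prices: S_uu = 86.4, S_ud = 68.4, S_dd = 54.15
Terminal payoffs (K − S): max(-26.4, 0) = 0, max(-8.4, 0) = 0, max(5.85, 0) = 5.85
Node u (S = 72): continuation = 1/1.04·[0.3600·0.0000 + 0.6400·0.0000] = 0.0000; exercise value = 0.0000 ≤ continuation, so V_u = 0.0000
Node d (S = 57): continuation = 1/1.04·[0.3600·0.0000 + 0.6400·5.8500] = 3.6000; exercise value = 3.0000 ≤ continuation, so V_d = 3.6000
Node 0 (S = 60): continuation = 1/1.04·[0.3600·0.0000 + 0.6400·3.6000] = 2.2154; exercise value = 0.0000 ≤ continuation, so V_0 = 2.2154

$2.22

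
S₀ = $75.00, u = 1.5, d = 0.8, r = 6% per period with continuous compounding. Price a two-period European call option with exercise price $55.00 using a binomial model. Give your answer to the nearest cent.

$28.65

Risk-neutral probability p = (e^0.06 − 0.8)/(1.5 − 0.8) = 0.2618/0.7000 = 0.3741
Terminal stock prices: S_uu = 168.8, S_ud = 90, S_dd = 48
Terminal payoffs (S − K): max(113.8, 0) = 113.8, max(35, 0) = 35, max(-7, 0) = 0
Node u (S = 112.5): V_u = e^(−0.06)·[0.3741·113.7500 + 0.6259·35.0000] = 60.7030
Node d (S = 60): V_d = e^(−0.06)·[0.3741·35.0000 + 0.6259·0.0000] = 12.3294
Node 0 (S = 75): V_0 = e^(−0.06)·[0.3741·60.7030 + 0.6259·12.3294] = 28.6519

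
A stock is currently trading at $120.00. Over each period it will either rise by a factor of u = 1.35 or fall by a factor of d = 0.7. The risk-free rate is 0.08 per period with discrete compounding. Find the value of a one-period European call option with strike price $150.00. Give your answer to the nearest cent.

Risk-neutral probability p = (1 + 0.08 − 0.7)/(1.35 − 0.7) = 0.3800/0.6500 = 0.5846
Terminal stock prices: S_u = 162, S_d = 84
Terminal payoffs (S − K): max(12, 0) = 12, max(-66, 0) = 0
Node 0 (S = 120): V_0 = 1/1.08·[0.5846·12.0000 + 0.4154·0.0000] = 6.4957

$6.50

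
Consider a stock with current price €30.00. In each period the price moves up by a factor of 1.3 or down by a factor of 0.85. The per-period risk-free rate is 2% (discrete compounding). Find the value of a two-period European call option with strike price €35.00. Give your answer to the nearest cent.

Risk-neutral probability p = (1 + 0.02 − 0.85)/(1.3 − 0.85) = 0.1700/0.4500 = 0.3778
Terminal stock prices: S_uu = 50.7, S_ud = 33.15, S_dd = 21.67
Terminal payoffs (S − K): max(15.7, 0) = 15.7, max(-1.85, 0) = 0, max(-13.33, 0) = 0
Node u (S = 39): V_u = 1/1.02·[0.3778·15.7000 + 0.6222·0.0000] = 5.8148
Node d (S = 25.5): V_d = 1/1.02·[0.3778·0.0000 + 0.6222·0.0000] = 0.0000
Node 0 (S = 30): V_0 = 1/1.02·[0.3778·5.8148 + 0.6222·0.0000] = 2.1536

€2.15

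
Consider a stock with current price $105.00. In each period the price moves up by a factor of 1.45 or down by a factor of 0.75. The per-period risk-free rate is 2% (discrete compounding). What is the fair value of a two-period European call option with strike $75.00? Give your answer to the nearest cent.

$38.69

Risk-neutral probability p = (1 + 0.02 − 0.75)/(1.45 − 0.75) = 0.2700/0.7000 = 0.3857
Terminal stock prices: S_uu = 220.8, S_ud = 114.2, S_dd = 59.06
Terminal payoffs (S − K): max(145.8, 0) = 145.8, max(39.19, 0) = 39.19, max(-15.94, 0) = 0
Node u (S = 152.2): V_u = 1/1.02·[0.3857·145.7625 + 0.6143·39.1875] = 78.7206
Node d (S = 78.75): V_d = 1/1.02·[0.3857·39.1875 + 0.6143·0.0000] = 14.8188
Node 0 (S = 105): V_0 = 1/1.02·[0.3857·78.7206 + 0.6143·14.8188] = 38.6928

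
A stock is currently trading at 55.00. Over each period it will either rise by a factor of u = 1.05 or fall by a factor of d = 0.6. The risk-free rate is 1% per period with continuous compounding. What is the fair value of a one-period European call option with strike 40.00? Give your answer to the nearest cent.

16.01

Risk-neutral probability p = (e^0.01 − 0.6)/(1.05 − 0.6) = 0.4101/0.4500 = 0.9112
Terminal stock prices: S_u = 57.75, S_d = 33
Terminal payoffs (S − K): max(17.75, 0) = 17.75, max(-7, 0) = 0
Node 0 (S = 55): V_0 = e^(−0.01)·[0.9112·17.7500 + 0.0888·0.0000] = 16.0133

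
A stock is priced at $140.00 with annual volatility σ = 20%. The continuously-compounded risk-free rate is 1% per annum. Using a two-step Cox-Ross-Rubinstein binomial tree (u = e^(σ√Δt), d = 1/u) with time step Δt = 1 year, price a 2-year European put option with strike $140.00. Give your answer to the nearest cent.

$12.46

CRR parameters: u = e^(σ√Δt) = e^(0.2·√1) = 1.2214, d = 1/u = 0.8187
Per-period rate: rΔt = 0.01·1 = 0.01, so R = e^0.01 = 1.0101
Risk-neutral probability p = (e^0.01 − 0.8187)/(1.2214 − 0.8187) = 0.1913/0.4027 = 0.4751
Terminal stock prices: S_uu = 208.9, S_ud = 140, S_dd = 93.84
Terminal payoffs (K − S): max(-68.86, 0) = 0, max(0, 0) = 0, max(46.16, 0) = 46.16
Node u (S = 171): V_u = e^(−0.01)·[0.4751·0.0000 + 0.5249·0.0000] = 0.0000
Node d (S = 114.6): V_d = e^(−0.01)·[0.4751·0.0000 + 0.5249·46.1552] = 23.9847
Node 0 (S = 140): V_0 = e^(−0.01)·[0.4751·0.0000 + 0.5249·23.9847] = 12.4637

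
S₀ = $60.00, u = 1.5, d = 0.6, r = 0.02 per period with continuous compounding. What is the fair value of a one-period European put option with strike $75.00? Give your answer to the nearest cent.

Risk-neutral probability p = (e^0.02 − 0.6)/(1.5 − 0.6) = 0.4202/0.9000 = 0.4669
Terminal stock prices: S_u = 90, S_d = 36
Terminal payoffs (K − S): max(-15, 0) = 0, max(39, 0) = 39
Node 0 (S = 60): V_0 = e^(−0.02)·[0.4669·0.0000 + 0.5331·39.0000] = 20.3796

$20.38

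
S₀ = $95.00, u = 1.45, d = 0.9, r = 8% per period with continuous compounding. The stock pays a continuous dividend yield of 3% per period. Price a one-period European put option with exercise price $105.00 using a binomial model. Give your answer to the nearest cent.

Per-period risk-free factor R = e^0.08 = 1.0833; dividend-adjusted growth = e^(0.08−0.03) = 1.0513.
Risk-neutral probability p = (1.0513 − 0.9)/(1.45 − 0.9) = 0.1513/0.5500 = 0.2750
Terminal stock prices: S_u = 137.8, S_d = 85.5
Terminal payoffs (K − S): max(-32.75, 0) = 0, max(19.5, 0) = 19.5
Node 0 (S = 95): V_0 = e^(−0.08)·[0.2750·0.0000 + 0.7250·19.5000] = 13.0499

$13.05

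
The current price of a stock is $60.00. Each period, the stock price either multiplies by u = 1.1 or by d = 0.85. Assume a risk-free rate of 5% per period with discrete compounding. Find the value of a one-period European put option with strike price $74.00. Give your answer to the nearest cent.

$10.48

Risk-neutral probability p = (1 + 0.05 − 0.85)/(1.1 − 0.85) = 0.2000/0.2500 = 0.8000
Terminal stock prices: S_u = 66, S_d = 51
Terminal payoffs (K − S): max(8, 0) = 8, max(23, 0) = 23
Node 0 (S = 60): V_0 = 1/1.05·[0.8000·8.0000 + 0.2000·23.0000] = 10.4762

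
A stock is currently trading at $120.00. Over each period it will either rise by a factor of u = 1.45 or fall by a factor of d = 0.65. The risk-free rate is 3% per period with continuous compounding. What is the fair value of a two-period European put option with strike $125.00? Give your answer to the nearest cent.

Risk-neutral probability p = (e^0.03 − 0.65)/(1.45 − 0.65) = 0.3805/0.8000 = 0.4756
Terminal stock prices: S_uu = 252.3, S_ud = 113.1, S_dd = 50.7
Terminal payoffs (K − S): max(-127.3, 0) = 0, max(11.9, 0) = 11.9, max(74.3, 0) = 74.3
Node u (S = 174): V_u = e^(−0.03)·[0.4756·0.0000 + 0.5244·11.9000] = 6.0563
Node d (S = 78): V_d = e^(−0.03)·[0.4756·11.9000 + 0.5244·74.3000] = 43.3057
Node 0 (S = 120): V_0 = e^(−0.03)·[0.4756·6.0563 + 0.5244·43.3057] = 24.8347

$24.83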